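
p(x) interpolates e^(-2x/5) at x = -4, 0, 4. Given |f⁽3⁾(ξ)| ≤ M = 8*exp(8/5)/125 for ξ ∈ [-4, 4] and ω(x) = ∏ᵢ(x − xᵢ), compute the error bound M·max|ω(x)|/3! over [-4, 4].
512*sqrt(3)*exp(8/5)/3375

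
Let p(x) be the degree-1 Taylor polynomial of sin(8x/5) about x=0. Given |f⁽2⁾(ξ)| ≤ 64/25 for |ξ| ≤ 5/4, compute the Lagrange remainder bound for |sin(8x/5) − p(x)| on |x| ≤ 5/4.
2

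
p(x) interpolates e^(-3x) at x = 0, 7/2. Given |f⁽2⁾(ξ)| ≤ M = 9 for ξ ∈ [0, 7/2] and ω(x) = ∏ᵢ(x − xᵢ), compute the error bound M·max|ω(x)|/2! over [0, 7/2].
441/32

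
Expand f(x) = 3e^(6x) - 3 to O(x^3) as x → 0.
18*x + 54*x**2 + O(x**3)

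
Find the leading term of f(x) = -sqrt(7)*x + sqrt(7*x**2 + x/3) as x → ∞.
sqrt(7)/42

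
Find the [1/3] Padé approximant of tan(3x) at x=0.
3*x/(1 - 3*x**2)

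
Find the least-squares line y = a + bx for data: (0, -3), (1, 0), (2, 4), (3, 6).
a = -29/10, b = 31/10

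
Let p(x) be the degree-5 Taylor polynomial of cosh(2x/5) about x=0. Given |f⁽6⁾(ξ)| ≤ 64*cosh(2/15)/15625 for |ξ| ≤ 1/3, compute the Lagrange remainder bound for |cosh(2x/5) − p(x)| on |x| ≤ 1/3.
4*cosh(2/15)/512578125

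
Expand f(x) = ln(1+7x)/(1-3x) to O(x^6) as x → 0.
7*x - 7*x**2/2 + 623*x**3/6 - 1155*x**4/4 + 49903*x**5/20 + O(x**6)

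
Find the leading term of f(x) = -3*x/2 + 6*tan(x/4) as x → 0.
x**3/32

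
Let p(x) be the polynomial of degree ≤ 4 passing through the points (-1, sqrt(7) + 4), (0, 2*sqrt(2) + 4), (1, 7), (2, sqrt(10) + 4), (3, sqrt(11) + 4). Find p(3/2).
-5*sqrt(2)/16 - 5*sqrt(11)/128 + 3*sqrt(7)/128 + 15*sqrt(10)/32 + 391/64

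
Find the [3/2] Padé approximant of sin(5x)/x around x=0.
(5 - 175*x**2/12)/(5*x**2/4 + 1)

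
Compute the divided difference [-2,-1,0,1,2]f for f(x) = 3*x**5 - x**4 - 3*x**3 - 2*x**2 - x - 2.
-1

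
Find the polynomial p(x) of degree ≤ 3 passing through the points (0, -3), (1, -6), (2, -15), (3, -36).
-x**3 - 2*x - 3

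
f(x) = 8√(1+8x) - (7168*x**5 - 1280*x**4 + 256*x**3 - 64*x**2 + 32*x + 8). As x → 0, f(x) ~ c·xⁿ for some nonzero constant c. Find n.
6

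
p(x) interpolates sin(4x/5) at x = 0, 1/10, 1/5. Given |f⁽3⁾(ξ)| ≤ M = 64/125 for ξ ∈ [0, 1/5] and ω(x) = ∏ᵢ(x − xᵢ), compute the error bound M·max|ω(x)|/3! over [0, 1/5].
8*sqrt(3)/421875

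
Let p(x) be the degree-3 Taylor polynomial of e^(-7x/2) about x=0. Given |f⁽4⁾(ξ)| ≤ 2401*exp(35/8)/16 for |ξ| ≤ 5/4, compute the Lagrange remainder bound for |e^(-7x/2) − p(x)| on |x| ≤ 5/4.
1500625*exp(35/8)/98304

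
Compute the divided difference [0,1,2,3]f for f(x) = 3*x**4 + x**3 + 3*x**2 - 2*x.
19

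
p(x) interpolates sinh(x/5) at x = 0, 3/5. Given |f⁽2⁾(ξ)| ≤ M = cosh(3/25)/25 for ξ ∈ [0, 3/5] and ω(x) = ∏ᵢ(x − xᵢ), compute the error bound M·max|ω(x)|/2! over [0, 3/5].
9*cosh(3/25)/5000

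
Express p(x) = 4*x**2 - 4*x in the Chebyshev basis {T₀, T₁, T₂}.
(2)T₀ + (-4)T₁ + (2)T₂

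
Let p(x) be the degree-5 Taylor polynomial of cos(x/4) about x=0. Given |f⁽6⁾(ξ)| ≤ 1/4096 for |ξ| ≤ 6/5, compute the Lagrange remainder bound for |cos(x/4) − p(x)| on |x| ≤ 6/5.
81/80000000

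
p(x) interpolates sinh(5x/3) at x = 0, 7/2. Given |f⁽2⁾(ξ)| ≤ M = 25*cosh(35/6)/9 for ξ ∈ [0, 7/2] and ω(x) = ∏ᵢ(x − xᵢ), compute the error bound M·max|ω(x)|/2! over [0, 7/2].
1225*cosh(35/6)/288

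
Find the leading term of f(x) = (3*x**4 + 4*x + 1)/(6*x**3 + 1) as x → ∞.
x/2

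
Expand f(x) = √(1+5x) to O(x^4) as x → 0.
1 + 5*x/2 - 25*x**2/8 + 125*x**3/16 + O(x**4)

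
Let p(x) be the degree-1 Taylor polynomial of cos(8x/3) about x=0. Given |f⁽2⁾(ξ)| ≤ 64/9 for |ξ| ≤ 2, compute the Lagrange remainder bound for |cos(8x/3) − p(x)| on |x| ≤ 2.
128/9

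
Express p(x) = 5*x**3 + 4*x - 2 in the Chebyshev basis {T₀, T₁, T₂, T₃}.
(-2)T₀ + (31/4)T₁ + (5/4)T₃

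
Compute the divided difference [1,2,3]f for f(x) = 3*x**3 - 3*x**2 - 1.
15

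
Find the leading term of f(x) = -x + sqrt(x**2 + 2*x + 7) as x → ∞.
1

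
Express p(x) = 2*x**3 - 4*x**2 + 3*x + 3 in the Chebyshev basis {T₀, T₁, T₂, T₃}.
T₀ + (9/2)T₁ + (-2)T₂ + (1/2)T₃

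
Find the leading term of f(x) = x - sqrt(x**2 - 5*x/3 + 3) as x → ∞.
5/6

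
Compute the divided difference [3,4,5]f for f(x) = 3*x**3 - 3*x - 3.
36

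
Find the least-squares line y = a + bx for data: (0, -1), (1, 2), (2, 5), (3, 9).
a = -6/5, b = 33/10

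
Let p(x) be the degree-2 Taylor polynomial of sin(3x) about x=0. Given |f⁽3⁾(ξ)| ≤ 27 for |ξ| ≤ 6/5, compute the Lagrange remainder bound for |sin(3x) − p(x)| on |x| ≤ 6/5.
972/125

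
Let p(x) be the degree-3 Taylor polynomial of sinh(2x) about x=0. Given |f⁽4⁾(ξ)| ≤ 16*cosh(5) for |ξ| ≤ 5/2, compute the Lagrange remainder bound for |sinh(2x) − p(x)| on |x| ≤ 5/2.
625*cosh(5)/24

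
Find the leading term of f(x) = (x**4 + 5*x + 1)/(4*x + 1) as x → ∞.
x**3/4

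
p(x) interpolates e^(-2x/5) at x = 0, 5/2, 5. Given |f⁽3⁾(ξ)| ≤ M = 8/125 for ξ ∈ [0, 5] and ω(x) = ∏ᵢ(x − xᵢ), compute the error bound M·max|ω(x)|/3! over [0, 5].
sqrt(3)/27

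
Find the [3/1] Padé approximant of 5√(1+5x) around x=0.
(-625*x**3/64 + 375*x**2/16 + 225*x/8 + 5)/(25*x/8 + 1)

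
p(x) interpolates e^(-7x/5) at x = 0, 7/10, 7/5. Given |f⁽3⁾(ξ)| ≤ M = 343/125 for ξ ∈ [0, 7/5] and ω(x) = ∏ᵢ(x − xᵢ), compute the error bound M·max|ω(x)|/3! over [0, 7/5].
117649*sqrt(3)/3375000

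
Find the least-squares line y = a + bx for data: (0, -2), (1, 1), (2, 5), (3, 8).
a = -21/10, b = 17/5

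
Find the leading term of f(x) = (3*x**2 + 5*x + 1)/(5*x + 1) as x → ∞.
3*x/5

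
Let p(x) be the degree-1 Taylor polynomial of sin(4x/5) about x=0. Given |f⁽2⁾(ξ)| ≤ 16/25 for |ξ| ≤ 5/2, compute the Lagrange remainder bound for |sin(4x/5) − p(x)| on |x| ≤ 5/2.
2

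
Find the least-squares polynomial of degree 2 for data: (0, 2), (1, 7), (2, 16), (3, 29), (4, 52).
88/35 + (27/35)x + (20/7)x²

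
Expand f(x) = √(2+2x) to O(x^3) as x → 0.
sqrt(2) + sqrt(2)*x/2 - sqrt(2)*x**2/8 + O(x**3)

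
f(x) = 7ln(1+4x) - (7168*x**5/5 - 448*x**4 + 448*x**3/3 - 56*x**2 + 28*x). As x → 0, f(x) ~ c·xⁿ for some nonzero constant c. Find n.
6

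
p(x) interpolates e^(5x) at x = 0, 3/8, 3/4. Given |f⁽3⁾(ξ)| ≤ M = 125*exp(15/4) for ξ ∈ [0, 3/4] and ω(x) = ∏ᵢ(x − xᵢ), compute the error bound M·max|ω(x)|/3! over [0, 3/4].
125*sqrt(3)*exp(15/4)/512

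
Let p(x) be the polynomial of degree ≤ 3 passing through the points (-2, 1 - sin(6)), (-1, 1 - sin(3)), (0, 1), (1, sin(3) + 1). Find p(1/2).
-sin(6)/16 + 5*sin(3)/8 + 1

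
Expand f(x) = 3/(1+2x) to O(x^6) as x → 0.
3 - 6*x + 12*x**2 - 24*x**3 + 48*x**4 - 96*x**5 + O(x**6)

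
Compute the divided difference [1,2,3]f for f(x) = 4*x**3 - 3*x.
24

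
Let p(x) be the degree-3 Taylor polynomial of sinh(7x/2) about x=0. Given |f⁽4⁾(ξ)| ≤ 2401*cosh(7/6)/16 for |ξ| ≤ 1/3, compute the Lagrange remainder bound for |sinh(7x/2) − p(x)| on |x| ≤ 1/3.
2401*cosh(7/6)/31104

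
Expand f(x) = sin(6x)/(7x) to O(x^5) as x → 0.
6/7 - 36*x**2/7 + 324*x**4/35 + O(x**5)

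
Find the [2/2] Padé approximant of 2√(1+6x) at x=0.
(45*x**2/2 + 15*x + 2)/(9*x**2/4 + 9*x/2 + 1)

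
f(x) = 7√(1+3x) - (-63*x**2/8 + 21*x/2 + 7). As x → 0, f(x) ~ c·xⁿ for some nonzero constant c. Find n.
3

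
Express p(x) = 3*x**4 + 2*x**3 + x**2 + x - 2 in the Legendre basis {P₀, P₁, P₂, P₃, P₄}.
(-16/15)P₀ + (11/5)P₁ + (50/21)P₂ + (4/5)P₃ + (24/35)P₄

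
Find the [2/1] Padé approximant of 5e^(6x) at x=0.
(30*x**2 + 20*x + 5)/(1 - 2*x)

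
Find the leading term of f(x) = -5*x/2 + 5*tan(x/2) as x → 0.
5*x**3/24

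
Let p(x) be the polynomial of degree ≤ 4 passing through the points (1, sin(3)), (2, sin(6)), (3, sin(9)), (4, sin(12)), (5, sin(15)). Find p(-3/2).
3003*sin(3)/128 + 1155*sin(15)/128 - 2145*sin(6)/32 - 1365*sin(12)/32 + 5005*sin(9)/64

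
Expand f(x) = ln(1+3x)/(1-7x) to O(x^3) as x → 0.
3*x + 33*x**2/2 + O(x**3)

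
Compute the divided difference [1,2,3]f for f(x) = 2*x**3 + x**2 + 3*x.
13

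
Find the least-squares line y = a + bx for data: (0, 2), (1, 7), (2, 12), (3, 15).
a = 12/5, b = 22/5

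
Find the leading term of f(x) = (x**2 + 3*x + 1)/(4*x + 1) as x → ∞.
x/4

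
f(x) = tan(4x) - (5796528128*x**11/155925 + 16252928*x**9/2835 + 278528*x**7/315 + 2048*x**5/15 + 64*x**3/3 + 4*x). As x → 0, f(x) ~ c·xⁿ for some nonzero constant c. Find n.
13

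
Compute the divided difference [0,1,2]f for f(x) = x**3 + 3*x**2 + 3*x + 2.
6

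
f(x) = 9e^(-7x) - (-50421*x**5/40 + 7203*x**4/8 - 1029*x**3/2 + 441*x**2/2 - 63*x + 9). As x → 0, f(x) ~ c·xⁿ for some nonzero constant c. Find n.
6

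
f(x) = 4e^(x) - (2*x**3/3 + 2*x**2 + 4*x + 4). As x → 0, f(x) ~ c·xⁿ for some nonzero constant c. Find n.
4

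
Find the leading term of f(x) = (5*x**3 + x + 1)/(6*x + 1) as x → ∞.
5*x**2/6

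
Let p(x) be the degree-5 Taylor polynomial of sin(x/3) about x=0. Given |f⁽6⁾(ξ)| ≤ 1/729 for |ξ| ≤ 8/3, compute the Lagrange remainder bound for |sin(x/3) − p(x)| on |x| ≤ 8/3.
16384/23914845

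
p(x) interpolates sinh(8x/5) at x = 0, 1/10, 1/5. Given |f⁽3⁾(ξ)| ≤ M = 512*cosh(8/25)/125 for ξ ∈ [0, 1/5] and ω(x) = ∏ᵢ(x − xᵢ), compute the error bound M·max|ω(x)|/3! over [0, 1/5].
64*sqrt(3)*cosh(8/25)/421875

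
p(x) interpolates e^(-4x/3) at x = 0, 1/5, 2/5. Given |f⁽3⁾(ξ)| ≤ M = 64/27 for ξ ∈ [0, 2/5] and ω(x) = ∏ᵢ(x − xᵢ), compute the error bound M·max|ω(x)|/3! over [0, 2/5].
64*sqrt(3)/91125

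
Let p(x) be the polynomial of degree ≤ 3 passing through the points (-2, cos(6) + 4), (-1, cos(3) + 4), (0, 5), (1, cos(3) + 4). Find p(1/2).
cos(6)/16 + 79/16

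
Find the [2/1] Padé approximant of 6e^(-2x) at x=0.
(4*x**2 - 8*x + 6)/(2*x/3 + 1)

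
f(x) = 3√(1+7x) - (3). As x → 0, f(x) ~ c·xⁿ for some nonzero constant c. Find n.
1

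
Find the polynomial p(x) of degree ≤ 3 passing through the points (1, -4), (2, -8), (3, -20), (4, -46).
-x**3 + 2*x**2 - 3*x - 2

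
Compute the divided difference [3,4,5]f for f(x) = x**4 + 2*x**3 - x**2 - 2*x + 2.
120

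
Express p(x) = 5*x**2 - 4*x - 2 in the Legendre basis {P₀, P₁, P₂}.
(-1/3)P₀ + (-4)P₁ + (10/3)P₂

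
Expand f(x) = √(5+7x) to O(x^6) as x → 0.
sqrt(5) + 7*sqrt(5)*x/10 - 49*sqrt(5)*x**2/200 + 343*sqrt(5)*x**3/2000 - 2401*sqrt(5)*x**4/16000 + 117649*sqrt(5)*x**5/800000 + O(x**6)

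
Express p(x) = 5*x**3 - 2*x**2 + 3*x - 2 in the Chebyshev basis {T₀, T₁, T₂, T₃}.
(-3)T₀ + (27/4)T₁ - T₂ + (5/4)T₃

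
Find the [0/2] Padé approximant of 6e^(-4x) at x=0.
6/(8*x**2 + 4*x + 1)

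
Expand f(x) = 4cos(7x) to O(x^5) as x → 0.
4 - 98*x**2 + 2401*x**4/6 + O(x**5)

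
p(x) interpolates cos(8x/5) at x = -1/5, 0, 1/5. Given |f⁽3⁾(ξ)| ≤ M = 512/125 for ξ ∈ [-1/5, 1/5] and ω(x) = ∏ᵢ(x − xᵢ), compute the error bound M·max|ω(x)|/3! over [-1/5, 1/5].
512*sqrt(3)/421875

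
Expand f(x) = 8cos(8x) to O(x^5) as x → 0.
8 - 256*x**2 + 4096*x**4/3 + O(x**5)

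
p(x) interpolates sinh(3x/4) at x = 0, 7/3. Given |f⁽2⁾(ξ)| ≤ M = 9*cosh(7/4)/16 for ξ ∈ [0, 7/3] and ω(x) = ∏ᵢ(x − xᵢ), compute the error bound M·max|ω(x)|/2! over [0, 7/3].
49*cosh(7/4)/128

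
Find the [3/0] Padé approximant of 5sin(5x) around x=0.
-625*x**3/6 + 25*x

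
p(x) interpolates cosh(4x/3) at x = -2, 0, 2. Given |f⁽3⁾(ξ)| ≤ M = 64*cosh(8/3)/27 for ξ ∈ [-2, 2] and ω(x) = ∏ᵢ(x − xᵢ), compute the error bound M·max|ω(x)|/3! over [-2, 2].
512*sqrt(3)*cosh(8/3)/729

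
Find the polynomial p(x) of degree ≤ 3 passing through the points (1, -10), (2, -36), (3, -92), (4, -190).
-2*x**3 - 3*x**2 - 3*x - 2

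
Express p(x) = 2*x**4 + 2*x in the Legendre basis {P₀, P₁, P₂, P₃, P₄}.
(2/5)P₀ + (2)P₁ + (8/7)P₂ + (16/35)P₄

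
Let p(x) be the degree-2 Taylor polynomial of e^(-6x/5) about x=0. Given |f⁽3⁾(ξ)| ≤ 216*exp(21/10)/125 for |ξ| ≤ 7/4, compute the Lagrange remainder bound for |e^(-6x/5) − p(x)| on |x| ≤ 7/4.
3087*exp(21/10)/2000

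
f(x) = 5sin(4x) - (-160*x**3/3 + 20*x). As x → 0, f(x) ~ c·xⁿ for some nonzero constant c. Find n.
5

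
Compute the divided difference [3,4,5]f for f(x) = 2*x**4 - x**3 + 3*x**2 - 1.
185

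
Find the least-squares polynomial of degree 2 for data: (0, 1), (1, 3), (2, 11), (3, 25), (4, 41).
23/35 + (17/35)x + (17/7)x²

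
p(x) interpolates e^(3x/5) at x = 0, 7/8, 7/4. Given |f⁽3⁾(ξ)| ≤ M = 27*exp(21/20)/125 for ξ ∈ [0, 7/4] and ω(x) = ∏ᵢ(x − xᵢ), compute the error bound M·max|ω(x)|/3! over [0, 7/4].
343*sqrt(3)*exp(21/20)/64000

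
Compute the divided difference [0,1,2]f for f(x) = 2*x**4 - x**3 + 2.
11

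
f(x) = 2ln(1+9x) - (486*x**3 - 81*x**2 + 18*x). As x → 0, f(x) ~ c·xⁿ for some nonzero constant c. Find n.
4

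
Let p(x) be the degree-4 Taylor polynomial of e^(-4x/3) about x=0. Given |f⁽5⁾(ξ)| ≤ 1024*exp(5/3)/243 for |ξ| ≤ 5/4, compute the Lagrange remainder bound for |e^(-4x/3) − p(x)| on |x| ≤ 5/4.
625*exp(5/3)/5832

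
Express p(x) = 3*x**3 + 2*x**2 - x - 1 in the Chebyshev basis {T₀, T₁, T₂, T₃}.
(5/4)T₁ + T₂ + (3/4)T₃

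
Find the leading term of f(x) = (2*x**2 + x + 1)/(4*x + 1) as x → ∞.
x/2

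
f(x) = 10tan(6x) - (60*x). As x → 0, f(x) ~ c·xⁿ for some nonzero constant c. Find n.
3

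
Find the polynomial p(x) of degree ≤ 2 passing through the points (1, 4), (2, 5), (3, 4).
-x**2 + 4*x + 1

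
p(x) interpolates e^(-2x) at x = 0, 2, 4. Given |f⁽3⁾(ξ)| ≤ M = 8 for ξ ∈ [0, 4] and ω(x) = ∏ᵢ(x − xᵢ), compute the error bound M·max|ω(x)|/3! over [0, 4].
64*sqrt(3)/27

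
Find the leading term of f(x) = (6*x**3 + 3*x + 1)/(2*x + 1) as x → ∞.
3*x**2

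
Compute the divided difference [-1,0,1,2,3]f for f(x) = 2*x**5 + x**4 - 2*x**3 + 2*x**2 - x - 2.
11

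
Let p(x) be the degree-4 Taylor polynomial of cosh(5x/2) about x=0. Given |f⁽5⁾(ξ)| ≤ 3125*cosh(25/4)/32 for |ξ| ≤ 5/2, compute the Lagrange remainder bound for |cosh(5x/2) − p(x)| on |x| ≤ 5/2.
1953125*cosh(25/4)/24576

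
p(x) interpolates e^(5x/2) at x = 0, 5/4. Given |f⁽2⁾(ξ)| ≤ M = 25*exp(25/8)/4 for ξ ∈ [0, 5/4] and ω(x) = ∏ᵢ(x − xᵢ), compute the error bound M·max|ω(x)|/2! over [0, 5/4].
625*exp(25/8)/512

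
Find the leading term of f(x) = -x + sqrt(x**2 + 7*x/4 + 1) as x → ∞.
7/8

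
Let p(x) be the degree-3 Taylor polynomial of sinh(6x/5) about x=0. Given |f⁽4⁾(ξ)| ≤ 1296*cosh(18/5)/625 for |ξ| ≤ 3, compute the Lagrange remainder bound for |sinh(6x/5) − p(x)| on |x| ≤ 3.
4374*cosh(18/5)/625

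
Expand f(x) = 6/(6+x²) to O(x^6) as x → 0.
1 - x**2/6 + x**4/36 + O(x**6)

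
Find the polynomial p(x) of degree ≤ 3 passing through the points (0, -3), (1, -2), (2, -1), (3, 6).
x**3 - 3*x**2 + 3*x - 3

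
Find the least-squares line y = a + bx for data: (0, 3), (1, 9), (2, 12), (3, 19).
a = 31/10, b = 51/10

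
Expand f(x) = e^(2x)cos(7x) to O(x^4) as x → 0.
1 + 2*x - 45*x**2/2 - 143*x**3/3 + O(x**4)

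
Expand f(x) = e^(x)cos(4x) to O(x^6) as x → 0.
1 + x - 15*x**2/2 - 47*x**3/6 + 161*x**4/24 + 1121*x**5/120 + O(x**6)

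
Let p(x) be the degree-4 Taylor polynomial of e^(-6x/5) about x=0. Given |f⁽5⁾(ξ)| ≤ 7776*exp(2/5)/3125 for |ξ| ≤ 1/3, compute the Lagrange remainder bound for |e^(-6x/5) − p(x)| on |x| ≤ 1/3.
4*exp(2/5)/46875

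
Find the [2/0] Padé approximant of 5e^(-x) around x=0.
5*x**2/2 - 5*x + 5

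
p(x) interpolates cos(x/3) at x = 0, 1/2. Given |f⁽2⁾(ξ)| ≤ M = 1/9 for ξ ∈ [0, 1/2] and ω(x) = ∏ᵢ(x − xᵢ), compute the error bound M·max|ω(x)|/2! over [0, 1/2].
1/288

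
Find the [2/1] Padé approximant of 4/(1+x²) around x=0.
4 - 4*x**2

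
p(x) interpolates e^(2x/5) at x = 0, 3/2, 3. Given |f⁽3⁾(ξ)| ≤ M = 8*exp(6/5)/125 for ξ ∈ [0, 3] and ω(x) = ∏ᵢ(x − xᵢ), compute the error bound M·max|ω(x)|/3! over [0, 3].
sqrt(3)*exp(6/5)/125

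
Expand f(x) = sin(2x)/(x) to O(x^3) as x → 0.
2 - 4*x**2/3 + O(x**3)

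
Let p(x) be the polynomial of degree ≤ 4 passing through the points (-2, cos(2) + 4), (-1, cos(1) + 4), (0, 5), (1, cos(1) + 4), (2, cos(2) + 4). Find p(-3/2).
15*cos(2)/64 + 21*cos(1)/16 + 221/64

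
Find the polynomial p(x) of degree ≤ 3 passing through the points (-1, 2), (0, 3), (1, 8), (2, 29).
2*x**3 + 2*x**2 + x + 3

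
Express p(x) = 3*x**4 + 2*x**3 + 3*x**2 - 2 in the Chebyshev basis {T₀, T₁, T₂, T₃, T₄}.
(5/8)T₀ + (3/2)T₁ + (3)T₂ + (1/2)T₃ + (3/8)T₄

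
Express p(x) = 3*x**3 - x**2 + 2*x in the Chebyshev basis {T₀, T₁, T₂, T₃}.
(-1/2)T₀ + (17/4)T₁ + (-1/2)T₂ + (3/4)T₃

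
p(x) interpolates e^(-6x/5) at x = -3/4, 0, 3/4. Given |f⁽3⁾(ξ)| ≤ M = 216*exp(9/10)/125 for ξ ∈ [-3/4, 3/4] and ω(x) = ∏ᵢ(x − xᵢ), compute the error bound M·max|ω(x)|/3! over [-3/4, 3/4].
27*sqrt(3)*exp(9/10)/1000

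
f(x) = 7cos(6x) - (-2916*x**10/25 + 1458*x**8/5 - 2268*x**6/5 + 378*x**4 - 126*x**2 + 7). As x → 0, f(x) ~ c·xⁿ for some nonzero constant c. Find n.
12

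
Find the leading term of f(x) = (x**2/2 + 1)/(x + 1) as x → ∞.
x/2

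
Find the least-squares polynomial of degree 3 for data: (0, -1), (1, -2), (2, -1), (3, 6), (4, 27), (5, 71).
-25/21 + (265/126)x + (-295/84)x² + (43/36)x³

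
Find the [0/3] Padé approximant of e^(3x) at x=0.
1/(-9*x**3/2 + 9*x**2/2 - 3*x + 1)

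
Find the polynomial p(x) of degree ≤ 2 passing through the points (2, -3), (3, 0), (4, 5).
x**2 - 2*x - 3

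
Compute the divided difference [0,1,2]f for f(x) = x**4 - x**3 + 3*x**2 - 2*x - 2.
7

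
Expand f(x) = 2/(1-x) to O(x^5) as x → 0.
2 + 2*x + 2*x**2 + 2*x**3 + 2*x**4 + O(x**5)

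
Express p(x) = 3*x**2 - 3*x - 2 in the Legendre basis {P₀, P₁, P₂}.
-P₀ + (-3)P₁ + (2)P₂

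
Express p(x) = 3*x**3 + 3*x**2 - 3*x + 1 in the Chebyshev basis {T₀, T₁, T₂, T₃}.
(5/2)T₀ + (-3/4)T₁ + (3/2)T₂ + (3/4)T₃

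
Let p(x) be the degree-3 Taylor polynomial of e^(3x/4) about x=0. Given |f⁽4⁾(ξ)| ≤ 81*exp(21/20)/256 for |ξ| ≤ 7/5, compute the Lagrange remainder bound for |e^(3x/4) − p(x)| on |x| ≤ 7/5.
64827*exp(21/20)/1280000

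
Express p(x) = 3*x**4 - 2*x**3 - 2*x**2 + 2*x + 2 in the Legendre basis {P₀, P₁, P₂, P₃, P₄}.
(29/15)P₀ + (4/5)P₁ + (8/21)P₂ + (-4/5)P₃ + (24/35)P₄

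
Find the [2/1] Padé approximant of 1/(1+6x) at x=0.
1/(6*x + 1)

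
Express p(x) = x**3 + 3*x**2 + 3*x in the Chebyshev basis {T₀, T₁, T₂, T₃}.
(3/2)T₀ + (15/4)T₁ + (3/2)T₂ + (1/4)T₃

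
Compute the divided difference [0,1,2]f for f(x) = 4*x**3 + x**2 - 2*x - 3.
13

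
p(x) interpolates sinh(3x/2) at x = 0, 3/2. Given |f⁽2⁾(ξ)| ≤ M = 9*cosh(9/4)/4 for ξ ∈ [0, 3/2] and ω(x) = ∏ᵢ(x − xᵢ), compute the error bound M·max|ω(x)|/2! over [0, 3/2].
81*cosh(9/4)/128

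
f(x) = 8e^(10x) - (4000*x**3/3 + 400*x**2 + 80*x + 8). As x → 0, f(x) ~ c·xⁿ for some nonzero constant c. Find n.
4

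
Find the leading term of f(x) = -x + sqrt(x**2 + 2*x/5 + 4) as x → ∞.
1/5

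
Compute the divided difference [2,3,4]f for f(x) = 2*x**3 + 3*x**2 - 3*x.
21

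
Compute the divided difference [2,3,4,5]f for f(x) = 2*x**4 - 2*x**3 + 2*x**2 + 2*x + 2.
26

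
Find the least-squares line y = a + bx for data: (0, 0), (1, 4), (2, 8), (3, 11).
a = 1/5, b = 37/10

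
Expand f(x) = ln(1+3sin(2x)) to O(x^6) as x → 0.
6*x - 18*x**2 + 68*x**3 - 300*x**4 + 1412*x**5 + O(x**6)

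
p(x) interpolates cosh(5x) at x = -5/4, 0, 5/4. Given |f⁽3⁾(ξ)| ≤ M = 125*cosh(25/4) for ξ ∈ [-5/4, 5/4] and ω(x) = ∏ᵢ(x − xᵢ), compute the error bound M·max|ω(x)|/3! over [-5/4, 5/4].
15625*sqrt(3)*cosh(25/4)/1728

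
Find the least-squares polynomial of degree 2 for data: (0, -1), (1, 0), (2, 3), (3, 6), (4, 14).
-4/5 + (-2/5)x + x²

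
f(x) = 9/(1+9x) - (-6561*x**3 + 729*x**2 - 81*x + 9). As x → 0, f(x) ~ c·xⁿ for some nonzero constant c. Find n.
4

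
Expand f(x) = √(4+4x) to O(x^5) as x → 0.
2 + x - x**2/4 + x**3/8 - 5*x**4/64 + O(x**5)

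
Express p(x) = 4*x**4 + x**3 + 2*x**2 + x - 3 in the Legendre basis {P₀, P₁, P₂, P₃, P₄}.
(-23/15)P₀ + (8/5)P₁ + (76/21)P₂ + (2/5)P₃ + (32/35)P₄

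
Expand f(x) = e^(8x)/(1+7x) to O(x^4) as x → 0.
1 + x + 25*x**2 - 269*x**3/3 + O(x**4)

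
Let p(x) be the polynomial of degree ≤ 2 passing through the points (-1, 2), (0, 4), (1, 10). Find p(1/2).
13/2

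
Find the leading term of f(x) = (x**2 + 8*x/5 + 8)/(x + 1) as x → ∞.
x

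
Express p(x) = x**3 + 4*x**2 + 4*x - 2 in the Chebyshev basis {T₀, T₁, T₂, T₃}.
(19/4)T₁ + (2)T₂ + (1/4)T₃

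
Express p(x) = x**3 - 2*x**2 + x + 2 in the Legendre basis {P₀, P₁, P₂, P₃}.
(4/3)P₀ + (8/5)P₁ + (-4/3)P₂ + (2/5)P₃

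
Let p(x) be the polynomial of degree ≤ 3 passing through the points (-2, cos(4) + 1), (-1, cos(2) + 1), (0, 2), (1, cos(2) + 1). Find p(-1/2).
cos(2)/2 - cos(4)/16 + 25/16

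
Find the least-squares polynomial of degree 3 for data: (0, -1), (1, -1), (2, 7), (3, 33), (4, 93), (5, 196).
-64/63 + (128/189)x + (-649/252)x² + (223/108)x³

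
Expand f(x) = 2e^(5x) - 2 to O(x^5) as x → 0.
10*x + 25*x**2 + 125*x**3/3 + 625*x**4/12 + O(x**5)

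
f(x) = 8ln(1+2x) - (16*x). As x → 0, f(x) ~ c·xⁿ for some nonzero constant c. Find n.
2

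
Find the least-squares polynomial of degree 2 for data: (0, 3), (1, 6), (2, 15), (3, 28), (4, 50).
16/5 + (-2/5)x + (3)x²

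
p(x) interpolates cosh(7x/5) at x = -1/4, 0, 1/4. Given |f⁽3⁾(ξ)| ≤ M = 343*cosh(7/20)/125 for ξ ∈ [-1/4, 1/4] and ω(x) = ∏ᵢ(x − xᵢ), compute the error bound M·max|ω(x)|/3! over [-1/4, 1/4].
343*sqrt(3)*cosh(7/20)/216000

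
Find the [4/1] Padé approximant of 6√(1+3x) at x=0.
(729*x**4/320 - 81*x**3/20 + 243*x**2/20 + 108*x/5 + 6)/(21*x/10 + 1)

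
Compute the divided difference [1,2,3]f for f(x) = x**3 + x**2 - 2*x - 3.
7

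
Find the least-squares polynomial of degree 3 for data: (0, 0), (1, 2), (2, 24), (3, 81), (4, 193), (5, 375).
-5/126 + (-1213/756)x + (35/36)x² + (155/54)x³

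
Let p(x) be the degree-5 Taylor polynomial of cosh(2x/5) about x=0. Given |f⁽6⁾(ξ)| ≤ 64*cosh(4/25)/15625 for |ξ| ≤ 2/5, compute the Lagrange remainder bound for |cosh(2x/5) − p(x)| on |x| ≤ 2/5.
256*cosh(4/25)/10986328125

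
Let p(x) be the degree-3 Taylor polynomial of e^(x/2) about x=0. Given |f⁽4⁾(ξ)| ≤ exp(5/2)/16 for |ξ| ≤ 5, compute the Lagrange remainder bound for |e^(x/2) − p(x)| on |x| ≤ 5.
625*exp(5/2)/384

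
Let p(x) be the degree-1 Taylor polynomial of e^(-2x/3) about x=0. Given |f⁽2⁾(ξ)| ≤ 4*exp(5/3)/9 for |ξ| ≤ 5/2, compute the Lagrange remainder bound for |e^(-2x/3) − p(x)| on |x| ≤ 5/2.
25*exp(5/3)/18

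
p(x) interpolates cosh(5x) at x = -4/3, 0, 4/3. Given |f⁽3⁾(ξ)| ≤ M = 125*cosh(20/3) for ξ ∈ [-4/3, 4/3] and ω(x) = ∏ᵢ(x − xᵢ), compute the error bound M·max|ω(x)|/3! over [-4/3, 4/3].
8000*sqrt(3)*cosh(20/3)/729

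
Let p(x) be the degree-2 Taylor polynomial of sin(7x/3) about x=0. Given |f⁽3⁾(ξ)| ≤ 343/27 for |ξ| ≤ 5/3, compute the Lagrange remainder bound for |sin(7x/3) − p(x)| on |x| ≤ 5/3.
42875/4374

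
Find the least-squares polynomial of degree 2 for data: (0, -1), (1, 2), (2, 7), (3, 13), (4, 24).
-27/35 + (87/70)x + (17/14)x²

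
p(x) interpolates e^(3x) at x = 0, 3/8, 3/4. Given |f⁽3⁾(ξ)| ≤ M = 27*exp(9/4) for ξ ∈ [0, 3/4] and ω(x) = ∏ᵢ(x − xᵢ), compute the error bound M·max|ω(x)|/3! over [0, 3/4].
27*sqrt(3)*exp(9/4)/512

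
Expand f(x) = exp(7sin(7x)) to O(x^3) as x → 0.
1 + 49*x + 2401*x**2/2 + O(x**3)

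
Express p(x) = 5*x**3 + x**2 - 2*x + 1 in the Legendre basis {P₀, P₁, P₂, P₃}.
(4/3)P₀ + P₁ + (2/3)P₂ + (2)P₃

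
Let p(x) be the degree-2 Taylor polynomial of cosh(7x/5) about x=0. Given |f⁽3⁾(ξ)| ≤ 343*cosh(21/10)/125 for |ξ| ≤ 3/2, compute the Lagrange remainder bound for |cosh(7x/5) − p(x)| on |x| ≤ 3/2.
3087*cosh(21/10)/2000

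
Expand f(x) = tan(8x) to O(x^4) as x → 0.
8*x + 512*x**3/3 + O(x**4)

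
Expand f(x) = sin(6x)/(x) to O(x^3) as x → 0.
6 - 36*x**2 + O(x**3)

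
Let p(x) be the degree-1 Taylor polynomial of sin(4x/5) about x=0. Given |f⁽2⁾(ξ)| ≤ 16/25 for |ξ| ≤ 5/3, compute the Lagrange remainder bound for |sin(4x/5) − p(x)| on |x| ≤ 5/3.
8/9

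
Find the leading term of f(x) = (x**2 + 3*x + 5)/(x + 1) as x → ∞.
x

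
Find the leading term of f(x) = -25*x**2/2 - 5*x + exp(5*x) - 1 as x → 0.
125*x**3/6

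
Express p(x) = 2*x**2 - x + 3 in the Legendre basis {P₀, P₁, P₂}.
(11/3)P₀ - P₁ + (4/3)P₂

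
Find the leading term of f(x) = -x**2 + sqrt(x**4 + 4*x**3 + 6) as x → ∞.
2*x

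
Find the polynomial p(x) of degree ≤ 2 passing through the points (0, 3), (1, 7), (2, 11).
4*x + 3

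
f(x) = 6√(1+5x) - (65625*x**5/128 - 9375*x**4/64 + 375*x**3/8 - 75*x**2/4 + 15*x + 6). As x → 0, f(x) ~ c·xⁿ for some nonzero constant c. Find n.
6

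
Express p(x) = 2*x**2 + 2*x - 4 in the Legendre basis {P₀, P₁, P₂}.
(-10/3)P₀ + (2)P₁ + (4/3)P₂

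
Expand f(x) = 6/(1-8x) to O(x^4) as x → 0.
6 + 48*x + 384*x**2 + 3072*x**3 + O(x**4)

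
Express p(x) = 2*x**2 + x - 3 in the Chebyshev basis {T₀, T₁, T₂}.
(-2)T₀ + T₁ + T₂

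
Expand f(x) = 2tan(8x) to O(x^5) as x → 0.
16*x + 1024*x**3/3 + O(x**5)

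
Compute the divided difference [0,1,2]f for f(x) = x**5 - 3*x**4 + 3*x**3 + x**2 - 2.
4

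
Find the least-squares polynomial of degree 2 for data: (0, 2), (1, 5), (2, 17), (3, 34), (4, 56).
54/35 + (99/70)x + (43/14)x²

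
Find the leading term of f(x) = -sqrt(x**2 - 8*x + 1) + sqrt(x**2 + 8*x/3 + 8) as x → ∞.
16/3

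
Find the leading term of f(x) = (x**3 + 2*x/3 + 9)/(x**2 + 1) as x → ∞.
x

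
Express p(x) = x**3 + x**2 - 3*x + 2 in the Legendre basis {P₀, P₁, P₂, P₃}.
(7/3)P₀ + (-12/5)P₁ + (2/3)P₂ + (2/5)P₃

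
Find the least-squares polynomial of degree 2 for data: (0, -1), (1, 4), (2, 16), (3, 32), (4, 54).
-41/35 + (103/35)x + (19/7)x²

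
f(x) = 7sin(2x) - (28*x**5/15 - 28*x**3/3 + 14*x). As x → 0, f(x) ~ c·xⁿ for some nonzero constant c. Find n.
7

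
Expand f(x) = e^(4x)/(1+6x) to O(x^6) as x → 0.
1 - 2*x + 20*x**2 - 328*x**3/3 + 2000*x**4/3 - 59872*x**5/15 + O(x**6)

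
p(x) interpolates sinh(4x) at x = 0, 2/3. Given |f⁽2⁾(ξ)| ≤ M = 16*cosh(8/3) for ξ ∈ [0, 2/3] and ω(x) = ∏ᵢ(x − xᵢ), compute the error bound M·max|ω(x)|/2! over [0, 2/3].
8*cosh(8/3)/9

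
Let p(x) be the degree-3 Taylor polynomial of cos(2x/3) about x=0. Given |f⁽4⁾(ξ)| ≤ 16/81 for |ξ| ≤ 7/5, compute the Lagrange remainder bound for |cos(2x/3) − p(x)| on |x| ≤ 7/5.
4802/151875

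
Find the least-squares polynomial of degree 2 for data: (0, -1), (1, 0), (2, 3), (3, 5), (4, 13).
-26/35 + (-29/70)x + (13/14)x²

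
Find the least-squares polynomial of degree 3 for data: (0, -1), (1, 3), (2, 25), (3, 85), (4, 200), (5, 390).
-41/42 + (209/252)x + (-1/12)x² + (28/9)x³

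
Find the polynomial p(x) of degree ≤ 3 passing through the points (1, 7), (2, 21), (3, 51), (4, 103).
x**3 + 2*x**2 + x + 3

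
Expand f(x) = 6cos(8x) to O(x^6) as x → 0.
6 - 192*x**2 + 1024*x**4 + O(x**6)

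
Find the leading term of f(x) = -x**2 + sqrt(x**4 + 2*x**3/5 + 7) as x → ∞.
x/5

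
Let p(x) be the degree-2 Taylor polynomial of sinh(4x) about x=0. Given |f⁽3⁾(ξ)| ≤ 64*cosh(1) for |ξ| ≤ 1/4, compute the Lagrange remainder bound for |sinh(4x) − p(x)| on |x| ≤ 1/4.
cosh(1)/6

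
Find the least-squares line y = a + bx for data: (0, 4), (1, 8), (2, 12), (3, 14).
a = 22/5, b = 17/5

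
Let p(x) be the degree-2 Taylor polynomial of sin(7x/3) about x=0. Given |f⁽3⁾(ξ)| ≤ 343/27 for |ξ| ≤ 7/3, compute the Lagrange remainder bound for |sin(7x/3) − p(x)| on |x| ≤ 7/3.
117649/4374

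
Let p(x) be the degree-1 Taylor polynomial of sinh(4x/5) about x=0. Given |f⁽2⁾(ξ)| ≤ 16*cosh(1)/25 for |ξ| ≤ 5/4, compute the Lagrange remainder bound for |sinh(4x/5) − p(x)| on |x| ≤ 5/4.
cosh(1)/2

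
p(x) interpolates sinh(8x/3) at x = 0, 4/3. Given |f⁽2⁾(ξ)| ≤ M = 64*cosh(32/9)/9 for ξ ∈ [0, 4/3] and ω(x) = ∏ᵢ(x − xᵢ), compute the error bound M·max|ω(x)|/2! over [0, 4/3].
128*cosh(32/9)/81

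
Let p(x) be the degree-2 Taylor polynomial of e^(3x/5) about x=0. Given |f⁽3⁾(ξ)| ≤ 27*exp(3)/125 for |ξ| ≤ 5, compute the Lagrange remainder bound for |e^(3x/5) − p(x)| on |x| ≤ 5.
9*exp(3)/2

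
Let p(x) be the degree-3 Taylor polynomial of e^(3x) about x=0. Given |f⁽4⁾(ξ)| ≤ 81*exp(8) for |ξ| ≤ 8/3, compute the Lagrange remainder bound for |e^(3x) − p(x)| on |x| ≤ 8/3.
512*exp(8)/3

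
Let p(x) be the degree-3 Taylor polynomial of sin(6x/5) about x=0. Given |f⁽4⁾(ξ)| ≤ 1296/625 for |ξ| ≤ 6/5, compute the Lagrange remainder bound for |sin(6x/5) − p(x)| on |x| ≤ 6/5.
69984/390625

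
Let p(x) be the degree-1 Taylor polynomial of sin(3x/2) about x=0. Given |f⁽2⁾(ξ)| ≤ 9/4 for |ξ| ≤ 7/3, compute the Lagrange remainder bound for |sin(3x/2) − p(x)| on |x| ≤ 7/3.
49/8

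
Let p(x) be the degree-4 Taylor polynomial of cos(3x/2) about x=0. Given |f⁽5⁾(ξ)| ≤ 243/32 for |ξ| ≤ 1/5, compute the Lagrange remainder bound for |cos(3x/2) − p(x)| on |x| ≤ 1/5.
81/4000000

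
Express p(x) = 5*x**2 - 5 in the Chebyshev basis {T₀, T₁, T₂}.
(-5/2)T₀ + (5/2)T₂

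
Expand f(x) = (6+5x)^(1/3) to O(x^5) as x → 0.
6**(1/3) + 5*6**(1/3)*x/18 - 25*6**(1/3)*x**2/324 + 625*6**(1/3)*x**3/17496 - 3125*6**(1/3)*x**4/157464 + O(x**5)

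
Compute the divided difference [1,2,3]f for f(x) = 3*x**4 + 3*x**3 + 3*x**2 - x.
96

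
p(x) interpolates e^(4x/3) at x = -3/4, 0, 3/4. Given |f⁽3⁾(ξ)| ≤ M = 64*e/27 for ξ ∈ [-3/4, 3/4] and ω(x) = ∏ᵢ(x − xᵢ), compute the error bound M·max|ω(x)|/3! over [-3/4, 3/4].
sqrt(3)*e/27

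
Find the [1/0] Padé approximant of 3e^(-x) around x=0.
3 - 3*x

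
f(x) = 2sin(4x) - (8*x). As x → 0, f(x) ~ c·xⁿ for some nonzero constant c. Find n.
3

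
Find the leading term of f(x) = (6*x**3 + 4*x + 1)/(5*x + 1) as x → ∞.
6*x**2/5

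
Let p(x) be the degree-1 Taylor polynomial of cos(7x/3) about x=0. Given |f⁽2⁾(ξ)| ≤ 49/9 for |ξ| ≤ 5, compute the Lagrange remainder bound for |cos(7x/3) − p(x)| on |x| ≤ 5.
1225/18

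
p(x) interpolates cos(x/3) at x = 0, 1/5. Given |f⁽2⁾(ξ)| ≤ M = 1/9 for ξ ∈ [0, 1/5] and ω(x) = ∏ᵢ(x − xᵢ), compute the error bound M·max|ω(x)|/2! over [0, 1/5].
1/1800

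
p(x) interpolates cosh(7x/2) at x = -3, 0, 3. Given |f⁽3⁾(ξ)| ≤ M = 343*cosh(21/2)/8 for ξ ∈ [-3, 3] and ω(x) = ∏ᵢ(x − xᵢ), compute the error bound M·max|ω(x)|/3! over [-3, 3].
343*sqrt(3)*cosh(21/2)/8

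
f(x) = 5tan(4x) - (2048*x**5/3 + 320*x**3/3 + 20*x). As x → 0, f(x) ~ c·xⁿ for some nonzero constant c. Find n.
7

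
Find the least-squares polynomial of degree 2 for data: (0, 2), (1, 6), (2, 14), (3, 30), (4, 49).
71/35 + (33/35)x + (19/7)x²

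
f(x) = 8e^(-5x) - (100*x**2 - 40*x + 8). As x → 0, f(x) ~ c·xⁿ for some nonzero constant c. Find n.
3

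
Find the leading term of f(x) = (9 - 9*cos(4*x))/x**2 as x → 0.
72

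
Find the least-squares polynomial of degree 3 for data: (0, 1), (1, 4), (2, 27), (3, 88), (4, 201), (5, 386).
61/63 + (-275/189)x + (215/126)x² + (151/54)x³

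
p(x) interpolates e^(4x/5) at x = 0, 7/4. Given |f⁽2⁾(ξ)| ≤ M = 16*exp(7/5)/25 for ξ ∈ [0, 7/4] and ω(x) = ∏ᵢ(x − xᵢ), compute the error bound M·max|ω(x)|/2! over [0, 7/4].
49*exp(7/5)/200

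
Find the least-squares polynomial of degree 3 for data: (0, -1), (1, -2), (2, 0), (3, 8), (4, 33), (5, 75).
-61/63 + (-7/27)x + (-421/252)x² + (103/108)x³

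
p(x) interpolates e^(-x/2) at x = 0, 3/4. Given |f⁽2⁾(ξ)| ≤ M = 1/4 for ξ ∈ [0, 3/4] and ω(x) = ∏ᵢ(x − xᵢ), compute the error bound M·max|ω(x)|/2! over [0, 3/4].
9/512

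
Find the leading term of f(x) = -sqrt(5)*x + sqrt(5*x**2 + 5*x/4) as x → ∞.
sqrt(5)/8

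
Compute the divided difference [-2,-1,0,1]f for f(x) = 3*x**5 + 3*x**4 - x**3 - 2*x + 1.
8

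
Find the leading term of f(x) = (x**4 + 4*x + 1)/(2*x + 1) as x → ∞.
x**3/2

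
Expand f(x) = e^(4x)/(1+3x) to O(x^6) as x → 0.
1 + x + 5*x**2 - 13*x**3/3 + 71*x**4/3 - 937*x**5/15 + O(x**6)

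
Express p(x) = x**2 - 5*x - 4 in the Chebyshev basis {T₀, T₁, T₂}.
(-7/2)T₀ + (-5)T₁ + (1/2)T₂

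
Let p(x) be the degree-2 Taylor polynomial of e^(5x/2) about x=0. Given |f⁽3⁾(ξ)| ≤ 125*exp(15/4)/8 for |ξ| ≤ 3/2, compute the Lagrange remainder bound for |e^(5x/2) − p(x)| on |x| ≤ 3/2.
1125*exp(15/4)/128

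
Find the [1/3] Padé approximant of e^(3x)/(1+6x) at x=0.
(21*x/20 + 1)/(333*x**3/40 - 207*x**2/20 + 81*x/20 + 1)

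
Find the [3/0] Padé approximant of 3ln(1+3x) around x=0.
9*x*(6*x**2 - 3*x + 2)/2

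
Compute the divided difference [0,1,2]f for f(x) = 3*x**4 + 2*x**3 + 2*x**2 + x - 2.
29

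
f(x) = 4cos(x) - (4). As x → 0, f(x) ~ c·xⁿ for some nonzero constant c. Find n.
2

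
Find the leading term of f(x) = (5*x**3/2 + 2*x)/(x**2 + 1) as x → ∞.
5*x/2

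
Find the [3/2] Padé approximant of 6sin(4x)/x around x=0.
(24 - 224*x**2/5)/(4*x**2/5 + 1)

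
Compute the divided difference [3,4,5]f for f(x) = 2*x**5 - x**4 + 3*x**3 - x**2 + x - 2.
1258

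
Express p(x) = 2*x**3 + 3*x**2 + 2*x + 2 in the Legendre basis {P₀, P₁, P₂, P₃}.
(3)P₀ + (16/5)P₁ + (2)P₂ + (4/5)P₃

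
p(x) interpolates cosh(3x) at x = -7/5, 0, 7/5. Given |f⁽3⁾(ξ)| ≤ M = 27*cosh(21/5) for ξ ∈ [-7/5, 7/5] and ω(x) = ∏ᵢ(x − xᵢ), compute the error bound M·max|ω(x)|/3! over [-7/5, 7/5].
343*sqrt(3)*cosh(21/5)/125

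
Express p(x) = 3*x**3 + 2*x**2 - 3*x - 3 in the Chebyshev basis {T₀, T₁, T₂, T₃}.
(-2)T₀ + (-3/4)T₁ + T₂ + (3/4)T₃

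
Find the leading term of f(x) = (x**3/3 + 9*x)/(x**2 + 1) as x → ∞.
x/3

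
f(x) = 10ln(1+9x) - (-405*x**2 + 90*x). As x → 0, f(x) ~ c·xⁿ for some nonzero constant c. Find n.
3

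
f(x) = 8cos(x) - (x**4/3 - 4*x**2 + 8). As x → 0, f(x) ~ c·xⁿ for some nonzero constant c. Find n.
6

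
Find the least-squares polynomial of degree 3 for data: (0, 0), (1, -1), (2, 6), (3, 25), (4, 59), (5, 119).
-3/14 + (-137/84)x + (1/2)x² + (11/12)x³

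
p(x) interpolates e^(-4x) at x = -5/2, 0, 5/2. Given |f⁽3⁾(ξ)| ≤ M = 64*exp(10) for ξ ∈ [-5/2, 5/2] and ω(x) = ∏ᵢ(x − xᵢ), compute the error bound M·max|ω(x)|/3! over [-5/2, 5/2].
1000*sqrt(3)*exp(10)/27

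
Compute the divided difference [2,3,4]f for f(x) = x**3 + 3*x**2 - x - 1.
12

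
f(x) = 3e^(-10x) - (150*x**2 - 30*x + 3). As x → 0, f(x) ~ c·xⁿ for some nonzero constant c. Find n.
3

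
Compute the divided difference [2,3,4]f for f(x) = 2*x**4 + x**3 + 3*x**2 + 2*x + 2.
122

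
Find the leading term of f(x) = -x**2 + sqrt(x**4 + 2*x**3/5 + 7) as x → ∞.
x/5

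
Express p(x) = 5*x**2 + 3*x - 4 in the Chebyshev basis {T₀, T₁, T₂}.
(-3/2)T₀ + (3)T₁ + (5/2)T₂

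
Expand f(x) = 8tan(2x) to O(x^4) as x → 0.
16*x + 64*x**3/3 + O(x**4)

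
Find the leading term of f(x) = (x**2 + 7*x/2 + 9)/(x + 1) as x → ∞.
x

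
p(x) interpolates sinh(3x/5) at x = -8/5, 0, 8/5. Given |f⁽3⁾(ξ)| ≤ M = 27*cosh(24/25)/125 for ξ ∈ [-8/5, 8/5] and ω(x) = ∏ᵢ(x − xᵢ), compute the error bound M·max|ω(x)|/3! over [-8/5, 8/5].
512*sqrt(3)*cosh(24/25)/15625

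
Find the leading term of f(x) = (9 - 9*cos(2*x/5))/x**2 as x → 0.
18/25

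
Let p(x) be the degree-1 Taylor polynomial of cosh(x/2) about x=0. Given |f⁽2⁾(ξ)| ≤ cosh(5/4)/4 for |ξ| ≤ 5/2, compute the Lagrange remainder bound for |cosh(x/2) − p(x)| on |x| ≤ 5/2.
25*cosh(5/4)/32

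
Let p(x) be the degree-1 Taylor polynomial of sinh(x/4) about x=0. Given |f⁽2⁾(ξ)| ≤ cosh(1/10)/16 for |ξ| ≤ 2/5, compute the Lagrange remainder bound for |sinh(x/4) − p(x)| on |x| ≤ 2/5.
cosh(1/10)/200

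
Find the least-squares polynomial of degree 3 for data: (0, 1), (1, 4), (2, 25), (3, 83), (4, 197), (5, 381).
73/63 + (-499/378)x + (199/252)x² + (317/108)x³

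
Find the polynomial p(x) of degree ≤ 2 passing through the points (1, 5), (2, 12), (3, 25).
3*x**2 - 2*x + 4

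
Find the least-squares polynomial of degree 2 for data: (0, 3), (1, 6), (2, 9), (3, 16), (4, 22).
106/35 + (68/35)x + (5/7)x²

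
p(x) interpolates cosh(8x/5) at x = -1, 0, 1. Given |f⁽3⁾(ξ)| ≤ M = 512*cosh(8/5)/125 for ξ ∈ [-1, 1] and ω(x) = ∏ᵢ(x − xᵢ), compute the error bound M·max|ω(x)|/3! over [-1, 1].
512*sqrt(3)*cosh(8/5)/3375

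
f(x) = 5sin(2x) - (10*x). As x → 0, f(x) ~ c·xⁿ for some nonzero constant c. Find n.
3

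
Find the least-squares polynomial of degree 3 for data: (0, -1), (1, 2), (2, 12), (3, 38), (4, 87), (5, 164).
-6/7 + (13/21)x + (9/14)x² + (7/6)x³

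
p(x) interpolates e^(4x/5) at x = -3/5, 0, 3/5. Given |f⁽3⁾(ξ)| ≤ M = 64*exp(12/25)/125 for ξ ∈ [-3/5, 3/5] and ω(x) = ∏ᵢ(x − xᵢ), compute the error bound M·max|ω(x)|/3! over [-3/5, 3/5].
64*sqrt(3)*exp(12/25)/15625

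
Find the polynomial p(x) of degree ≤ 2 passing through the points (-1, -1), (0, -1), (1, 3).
2*x**2 + 2*x - 1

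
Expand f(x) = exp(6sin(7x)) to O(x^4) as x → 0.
1 + 42*x + 882*x**2 + 12005*x**3 + O(x**4)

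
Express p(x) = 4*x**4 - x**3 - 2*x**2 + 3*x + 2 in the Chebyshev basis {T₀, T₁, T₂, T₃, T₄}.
(5/2)T₀ + (9/4)T₁ + T₂ + (-1/4)T₃ + (1/2)T₄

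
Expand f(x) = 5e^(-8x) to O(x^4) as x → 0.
5 - 40*x + 160*x**2 - 1280*x**3/3 + O(x**4)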